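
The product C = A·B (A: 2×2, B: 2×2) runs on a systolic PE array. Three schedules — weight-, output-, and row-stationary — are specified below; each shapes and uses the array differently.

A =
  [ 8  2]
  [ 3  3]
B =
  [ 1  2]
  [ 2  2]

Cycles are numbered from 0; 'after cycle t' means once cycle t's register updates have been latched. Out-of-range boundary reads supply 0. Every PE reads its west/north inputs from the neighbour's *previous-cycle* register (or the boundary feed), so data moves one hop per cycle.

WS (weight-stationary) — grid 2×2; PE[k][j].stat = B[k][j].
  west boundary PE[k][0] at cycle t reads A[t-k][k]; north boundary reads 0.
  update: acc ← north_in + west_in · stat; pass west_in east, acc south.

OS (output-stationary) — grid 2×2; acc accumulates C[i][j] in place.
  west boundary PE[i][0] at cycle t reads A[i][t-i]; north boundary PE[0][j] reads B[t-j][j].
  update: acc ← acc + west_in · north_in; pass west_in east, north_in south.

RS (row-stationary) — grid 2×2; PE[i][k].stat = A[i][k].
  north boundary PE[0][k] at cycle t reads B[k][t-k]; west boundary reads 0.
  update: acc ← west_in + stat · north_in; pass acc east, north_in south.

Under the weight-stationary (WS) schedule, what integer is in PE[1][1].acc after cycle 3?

PE[1][1].acc = 12

WS 2×2: PE[1][1] cycle-by-cycle (with neighbour feeds):
  [0] (0,1) acc=0 (h:0 v:0)
  [0] (1,0) acc=0 (h:0 v:0)
  [0] (1,1) acc=0 (h:0 v:0)
  [1] (0,1) acc=16 (h:8 v:16)
  [1] (1,0) acc=12 (h:2 v:12)
  [1] (1,1) acc=0 (h:0 v:0)
  [2] (0,1) acc=6 (h:3 v:6)
  [2] (1,0) acc=9 (h:3 v:9)
  [2] (1,1) acc=20 (h:2 v:20)
  [3] (0,1) acc=0 (h:0 v:0)
  [3] (1,0) acc=0 (h:0 v:0)
  [3] (1,1) acc=12 (h:3 v:12)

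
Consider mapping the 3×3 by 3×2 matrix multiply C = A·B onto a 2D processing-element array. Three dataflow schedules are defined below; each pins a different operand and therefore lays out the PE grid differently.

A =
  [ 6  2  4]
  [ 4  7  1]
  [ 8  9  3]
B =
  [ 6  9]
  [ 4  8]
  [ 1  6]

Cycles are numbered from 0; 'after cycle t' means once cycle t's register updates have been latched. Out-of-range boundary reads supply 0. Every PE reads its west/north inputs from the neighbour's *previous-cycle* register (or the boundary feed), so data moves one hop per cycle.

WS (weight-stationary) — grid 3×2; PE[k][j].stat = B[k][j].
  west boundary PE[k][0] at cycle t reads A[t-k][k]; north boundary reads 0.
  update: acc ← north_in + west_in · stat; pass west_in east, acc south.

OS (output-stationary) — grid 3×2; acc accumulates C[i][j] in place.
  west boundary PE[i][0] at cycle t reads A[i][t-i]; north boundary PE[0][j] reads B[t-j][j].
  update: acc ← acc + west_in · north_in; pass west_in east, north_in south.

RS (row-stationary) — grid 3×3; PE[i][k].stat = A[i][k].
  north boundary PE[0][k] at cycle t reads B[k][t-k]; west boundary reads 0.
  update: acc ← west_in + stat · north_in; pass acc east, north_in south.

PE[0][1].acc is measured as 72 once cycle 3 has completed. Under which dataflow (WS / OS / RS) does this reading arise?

dataflow = WS

Under WS (3×2), PE[0][1]:
  step 0 · PE0,1: acc=0; fwd→0 fwd↓0
  step 1 · PE0,1: acc=54; fwd→6 fwd↓54
  step 2 · PE0,1: acc=36; fwd→4 fwd↓36
  step 3 · PE0,1: acc=72; fwd→8 fwd↓72
Under OS (3×2), PE[0][1]:
  step 0 · PE0,1: acc=0; fwd→0 fwd↓0
  step 1 · PE0,1: acc=54; fwd→6 fwd↓9
  step 2 · PE0,1: acc=70; fwd→2 fwd↓8
  step 3 · PE0,1: acc=94; fwd→4 fwd↓6
Under RS (3×3), PE[0][1]:
  step 0 · PE0,1: acc=0; fwd→0 fwd↓0
  step 1 · PE0,1: acc=44; fwd→44 fwd↓4
  step 2 · PE0,1: acc=70; fwd→70 fwd↓8
  step 3 · PE0,1: acc=0; fwd→0 fwd↓0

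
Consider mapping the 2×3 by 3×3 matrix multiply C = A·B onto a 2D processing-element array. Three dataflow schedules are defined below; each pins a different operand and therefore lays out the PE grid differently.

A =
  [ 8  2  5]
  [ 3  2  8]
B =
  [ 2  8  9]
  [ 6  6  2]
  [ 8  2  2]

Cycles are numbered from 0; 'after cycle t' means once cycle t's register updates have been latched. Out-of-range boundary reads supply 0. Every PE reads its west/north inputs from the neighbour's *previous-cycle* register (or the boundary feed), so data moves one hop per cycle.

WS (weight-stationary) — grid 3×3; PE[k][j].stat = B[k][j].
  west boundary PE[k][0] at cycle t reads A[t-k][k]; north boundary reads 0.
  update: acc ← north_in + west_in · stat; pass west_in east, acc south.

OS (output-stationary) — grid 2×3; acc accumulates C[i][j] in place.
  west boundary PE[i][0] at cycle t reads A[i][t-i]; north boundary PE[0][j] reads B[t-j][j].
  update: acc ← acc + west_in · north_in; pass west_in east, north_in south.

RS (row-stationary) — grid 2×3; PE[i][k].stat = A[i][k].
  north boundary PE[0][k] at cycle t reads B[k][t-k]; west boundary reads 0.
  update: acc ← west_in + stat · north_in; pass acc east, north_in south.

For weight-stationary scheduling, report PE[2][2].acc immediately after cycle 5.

PE[2][2].acc = 47

WS 3×3: PE[2][2] cycle-by-cycle (with neighbour feeds):
  0: (1,2).acc=0  regs=<0,0>
  0: (2,1).acc=0  regs=<0,0>
  0: (2,2).acc=0  regs=<0,0>
  1: (1,2).acc=0  regs=<0,0>
  1: (2,1).acc=0  regs=<0,0>
  1: (2,2).acc=0  regs=<0,0>
  2: (1,2).acc=0  regs=<0,0>
  2: (2,1).acc=0  regs=<0,0>
  2: (2,2).acc=0  regs=<0,0>
  3: (1,2).acc=76  regs=<2,76>
  3: (2,1).acc=86  regs=<5,86>
  3: (2,2).acc=0  regs=<0,0>
  4: (1,2).acc=31  regs=<2,31>
  4: (2,1).acc=52  regs=<8,52>
  4: (2,2).acc=86  regs=<5,86>
  5: (1,2).acc=0  regs=<0,0>
  5: (2,1).acc=0  regs=<0,0>
  5: (2,2).acc=47  regs=<8,47>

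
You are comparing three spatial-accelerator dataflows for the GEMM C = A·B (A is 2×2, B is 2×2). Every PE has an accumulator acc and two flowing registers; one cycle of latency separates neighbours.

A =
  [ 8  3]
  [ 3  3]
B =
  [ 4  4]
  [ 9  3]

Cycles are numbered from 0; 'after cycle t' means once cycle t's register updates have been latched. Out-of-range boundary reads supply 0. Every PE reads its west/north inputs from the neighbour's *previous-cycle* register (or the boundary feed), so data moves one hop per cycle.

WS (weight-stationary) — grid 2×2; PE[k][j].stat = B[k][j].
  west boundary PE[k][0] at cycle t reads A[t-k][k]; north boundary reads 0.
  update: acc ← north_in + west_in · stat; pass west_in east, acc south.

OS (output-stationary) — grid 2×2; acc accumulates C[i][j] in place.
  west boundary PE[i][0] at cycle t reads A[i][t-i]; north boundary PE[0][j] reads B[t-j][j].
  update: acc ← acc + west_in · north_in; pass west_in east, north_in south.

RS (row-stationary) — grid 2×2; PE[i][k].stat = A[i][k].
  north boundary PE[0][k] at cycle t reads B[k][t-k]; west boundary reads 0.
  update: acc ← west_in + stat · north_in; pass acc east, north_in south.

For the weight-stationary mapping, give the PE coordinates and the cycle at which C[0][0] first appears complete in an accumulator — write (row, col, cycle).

WS: C[0][0] accumulates in PE[1][0]:
  c0 r1c0: 0 / 0 / 0
  c1 r1c0: 59 / 3 / 59

(row, col, cycle) = (1, 0, 1)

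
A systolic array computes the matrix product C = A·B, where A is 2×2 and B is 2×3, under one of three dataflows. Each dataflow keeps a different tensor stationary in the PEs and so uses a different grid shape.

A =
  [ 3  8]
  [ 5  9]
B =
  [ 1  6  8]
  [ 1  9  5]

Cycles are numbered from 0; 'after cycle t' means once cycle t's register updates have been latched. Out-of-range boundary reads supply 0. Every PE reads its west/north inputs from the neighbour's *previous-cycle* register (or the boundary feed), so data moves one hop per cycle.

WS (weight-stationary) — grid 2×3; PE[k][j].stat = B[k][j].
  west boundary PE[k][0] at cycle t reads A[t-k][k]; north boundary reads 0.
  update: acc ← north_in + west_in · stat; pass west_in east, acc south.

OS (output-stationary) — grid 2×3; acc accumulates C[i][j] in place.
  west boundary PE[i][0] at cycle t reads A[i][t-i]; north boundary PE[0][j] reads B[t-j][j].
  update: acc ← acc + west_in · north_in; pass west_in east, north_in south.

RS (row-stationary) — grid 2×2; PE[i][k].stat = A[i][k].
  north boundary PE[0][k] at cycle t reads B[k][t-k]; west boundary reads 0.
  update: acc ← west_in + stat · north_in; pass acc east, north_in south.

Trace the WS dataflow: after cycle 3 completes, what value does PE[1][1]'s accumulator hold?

PE[1][1].acc = 111

WS 2×3: PE[1][1] cycle-by-cycle (with neighbour feeds):
  [0] (0,1) acc=0 (h:0 v:0)
  [0] (1,0) acc=0 (h:0 v:0)
  [0] (1,1) acc=0 (h:0 v:0)
  [1] (0,1) acc=18 (h:3 v:18)
  [1] (1,0) acc=11 (h:8 v:11)
  [1] (1,1) acc=0 (h:0 v:0)
  [2] (0,1) acc=30 (h:5 v:30)
  [2] (1,0) acc=14 (h:9 v:14)
  [2] (1,1) acc=90 (h:8 v:90)
  [3] (0,1) acc=0 (h:0 v:0)
  [3] (1,0) acc=0 (h:0 v:0)
  [3] (1,1) acc=111 (h:9 v:111)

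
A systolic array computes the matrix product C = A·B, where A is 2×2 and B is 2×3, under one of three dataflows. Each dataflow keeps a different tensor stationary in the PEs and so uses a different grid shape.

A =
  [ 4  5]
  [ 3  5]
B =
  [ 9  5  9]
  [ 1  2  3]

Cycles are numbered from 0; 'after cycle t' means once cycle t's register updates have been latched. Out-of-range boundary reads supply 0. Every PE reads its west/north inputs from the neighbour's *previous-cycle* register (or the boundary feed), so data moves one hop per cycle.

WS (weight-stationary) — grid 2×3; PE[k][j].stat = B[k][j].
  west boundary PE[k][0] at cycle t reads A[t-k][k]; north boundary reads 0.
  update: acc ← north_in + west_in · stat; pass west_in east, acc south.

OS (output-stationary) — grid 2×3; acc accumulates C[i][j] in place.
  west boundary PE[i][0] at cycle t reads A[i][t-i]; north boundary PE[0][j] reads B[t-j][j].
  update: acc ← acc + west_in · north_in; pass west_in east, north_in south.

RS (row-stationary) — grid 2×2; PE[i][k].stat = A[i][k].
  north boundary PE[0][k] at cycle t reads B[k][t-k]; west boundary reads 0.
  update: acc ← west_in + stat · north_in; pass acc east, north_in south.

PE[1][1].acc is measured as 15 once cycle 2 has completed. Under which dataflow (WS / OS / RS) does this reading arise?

— WS: 2×3; PE[1][1] trace:
  c0 r1c1: 0 / 0 / 0
  c1 r1c1: 0 / 0 / 0
  c2 r1c1: 30 / 5 / 30
— OS: 2×3; PE[1][1] trace:
  c0 r1c1: 0 / 0 / 0
  c1 r1c1: 0 / 0 / 0
  c2 r1c1: 15 / 3 / 5
— RS: 2×2; PE[1][1] trace:
  c0 r1c1: 0 / 0 / 0
  c1 r1c1: 0 / 0 / 0
  c2 r1c1: 32 / 32 / 1

dataflow = OS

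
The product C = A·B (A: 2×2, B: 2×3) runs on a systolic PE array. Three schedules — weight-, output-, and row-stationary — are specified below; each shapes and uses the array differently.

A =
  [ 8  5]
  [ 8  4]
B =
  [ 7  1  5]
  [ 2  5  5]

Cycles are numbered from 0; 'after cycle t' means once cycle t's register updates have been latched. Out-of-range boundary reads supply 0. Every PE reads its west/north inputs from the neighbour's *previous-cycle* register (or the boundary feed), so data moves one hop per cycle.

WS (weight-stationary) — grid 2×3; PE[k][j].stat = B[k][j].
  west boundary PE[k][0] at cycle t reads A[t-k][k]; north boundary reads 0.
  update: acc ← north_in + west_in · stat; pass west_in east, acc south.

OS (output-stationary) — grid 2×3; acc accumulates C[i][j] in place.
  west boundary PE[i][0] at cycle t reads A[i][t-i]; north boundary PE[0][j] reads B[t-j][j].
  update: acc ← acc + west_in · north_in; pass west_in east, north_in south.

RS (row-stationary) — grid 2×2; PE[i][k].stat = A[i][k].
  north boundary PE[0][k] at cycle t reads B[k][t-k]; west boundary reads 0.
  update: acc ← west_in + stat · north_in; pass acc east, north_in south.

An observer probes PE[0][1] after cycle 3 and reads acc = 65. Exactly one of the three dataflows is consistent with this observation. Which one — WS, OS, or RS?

WS (2×3 grid), PE[0][1]:
  [0] (0,1) acc=0 (h:0 v:0)
  [1] (0,1) acc=8 (h:8 v:8)
  [2] (0,1) acc=8 (h:8 v:8)
  [3] (0,1) acc=0 (h:0 v:0)
OS (2×3 grid), PE[0][1]:
  [0] (0,1) acc=0 (h:0 v:0)
  [1] (0,1) acc=8 (h:8 v:1)
  [2] (0,1) acc=33 (h:5 v:5)
  [3] (0,1) acc=33 (h:0 v:0)
RS (2×2 grid), PE[0][1]:
  [0] (0,1) acc=0 (h:0 v:0)
  [1] (0,1) acc=66 (h:66 v:2)
  [2] (0,1) acc=33 (h:33 v:5)
  [3] (0,1) acc=65 (h:65 v:5)

dataflow = RS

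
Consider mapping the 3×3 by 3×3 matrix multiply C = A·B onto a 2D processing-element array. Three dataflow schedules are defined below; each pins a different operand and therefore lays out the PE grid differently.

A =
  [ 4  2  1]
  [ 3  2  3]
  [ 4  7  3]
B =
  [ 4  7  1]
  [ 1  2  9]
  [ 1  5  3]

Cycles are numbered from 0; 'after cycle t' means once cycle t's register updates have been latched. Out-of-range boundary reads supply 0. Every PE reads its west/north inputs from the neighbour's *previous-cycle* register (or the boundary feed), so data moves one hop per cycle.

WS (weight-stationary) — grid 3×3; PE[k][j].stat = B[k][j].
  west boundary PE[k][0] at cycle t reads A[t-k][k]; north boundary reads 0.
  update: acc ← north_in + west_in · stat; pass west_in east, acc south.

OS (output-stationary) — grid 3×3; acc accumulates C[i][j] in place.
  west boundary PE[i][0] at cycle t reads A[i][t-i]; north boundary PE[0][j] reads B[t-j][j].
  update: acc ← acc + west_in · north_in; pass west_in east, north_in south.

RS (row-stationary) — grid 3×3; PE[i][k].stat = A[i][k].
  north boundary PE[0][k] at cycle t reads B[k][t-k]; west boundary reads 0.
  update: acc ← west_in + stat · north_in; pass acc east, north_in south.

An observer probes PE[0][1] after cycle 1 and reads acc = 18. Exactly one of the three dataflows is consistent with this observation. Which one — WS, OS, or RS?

dataflow = RS

Under WS (3×3), PE[0][1]:
  @0  [0,1]  acc 0  |  →0  ↓0
  @1  [0,1]  acc 28  |  →4  ↓28
Under OS (3×3), PE[0][1]:
  @0  [0,1]  acc 0  |  →0  ↓0
  @1  [0,1]  acc 28  |  →4  ↓7
Under RS (3×3), PE[0][1]:
  @0  [0,1]  acc 0  |  →0  ↓0
  @1  [0,1]  acc 18  |  →18  ↓1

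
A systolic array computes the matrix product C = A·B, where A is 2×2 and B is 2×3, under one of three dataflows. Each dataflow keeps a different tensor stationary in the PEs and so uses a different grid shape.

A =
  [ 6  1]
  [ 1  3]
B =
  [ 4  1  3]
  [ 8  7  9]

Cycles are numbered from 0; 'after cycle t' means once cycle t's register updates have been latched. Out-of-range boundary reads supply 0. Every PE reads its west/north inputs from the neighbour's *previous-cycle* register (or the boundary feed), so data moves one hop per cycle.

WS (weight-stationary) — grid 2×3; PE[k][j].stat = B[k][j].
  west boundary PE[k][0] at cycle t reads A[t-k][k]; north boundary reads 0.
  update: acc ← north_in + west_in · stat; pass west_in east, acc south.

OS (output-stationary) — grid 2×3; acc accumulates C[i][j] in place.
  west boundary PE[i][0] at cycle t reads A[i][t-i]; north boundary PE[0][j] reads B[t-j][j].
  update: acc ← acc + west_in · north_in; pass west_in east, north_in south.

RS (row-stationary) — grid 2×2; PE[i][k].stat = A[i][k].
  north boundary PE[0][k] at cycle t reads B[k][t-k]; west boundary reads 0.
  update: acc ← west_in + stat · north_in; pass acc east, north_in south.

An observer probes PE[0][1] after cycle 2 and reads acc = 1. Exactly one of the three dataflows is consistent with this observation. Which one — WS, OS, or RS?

dataflow = WS

WS (2×3 grid), PE[0][1]:
  0: (0,1).acc=0  regs=<0,0>
  1: (0,1).acc=6  regs=<6,6>
  2: (0,1).acc=1  regs=<1,1>
OS (2×3 grid), PE[0][1]:
  0: (0,1).acc=0  regs=<0,0>
  1: (0,1).acc=6  regs=<6,1>
  2: (0,1).acc=13  regs=<1,7>
RS (2×2 grid), PE[0][1]:
  0: (0,1).acc=0  regs=<0,0>
  1: (0,1).acc=32  regs=<32,8>
  2: (0,1).acc=13  regs=<13,7>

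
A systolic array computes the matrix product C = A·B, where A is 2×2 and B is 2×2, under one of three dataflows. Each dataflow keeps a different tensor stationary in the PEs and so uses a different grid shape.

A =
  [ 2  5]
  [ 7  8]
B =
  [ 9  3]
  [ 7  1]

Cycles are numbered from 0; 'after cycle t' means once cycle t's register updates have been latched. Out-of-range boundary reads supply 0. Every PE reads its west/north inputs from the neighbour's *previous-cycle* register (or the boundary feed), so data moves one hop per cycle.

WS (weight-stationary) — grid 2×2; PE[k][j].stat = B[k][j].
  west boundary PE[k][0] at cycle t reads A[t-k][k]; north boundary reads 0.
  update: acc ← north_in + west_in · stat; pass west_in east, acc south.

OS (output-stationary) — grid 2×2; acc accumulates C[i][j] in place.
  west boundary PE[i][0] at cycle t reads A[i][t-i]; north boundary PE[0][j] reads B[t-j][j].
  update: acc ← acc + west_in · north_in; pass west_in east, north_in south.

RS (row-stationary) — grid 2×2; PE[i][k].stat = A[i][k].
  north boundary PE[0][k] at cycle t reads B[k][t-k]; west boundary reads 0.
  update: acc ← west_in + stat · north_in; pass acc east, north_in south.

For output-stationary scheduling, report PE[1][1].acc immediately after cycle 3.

PE[1][1].acc = 29

OS (2×2). Following PE[1][1] plus its west/north inputs:
  @0  [0,1]  acc 0  |  →0  ↓0
  @0  [1,0]  acc 0  |  →0  ↓0
  @0  [1,1]  acc 0  |  →0  ↓0
  @1  [0,1]  acc 6  |  →2  ↓3
  @1  [1,0]  acc 63  |  →7  ↓9
  @1  [1,1]  acc 0  |  →0  ↓0
  @2  [0,1]  acc 11  |  →5  ↓1
  @2  [1,0]  acc 119  |  →8  ↓7
  @2  [1,1]  acc 21  |  →7  ↓3
  @3  [0,1]  acc 11  |  →0  ↓0
  @3  [1,0]  acc 119  |  →0  ↓0
  @3  [1,1]  acc 29  |  →8  ↓1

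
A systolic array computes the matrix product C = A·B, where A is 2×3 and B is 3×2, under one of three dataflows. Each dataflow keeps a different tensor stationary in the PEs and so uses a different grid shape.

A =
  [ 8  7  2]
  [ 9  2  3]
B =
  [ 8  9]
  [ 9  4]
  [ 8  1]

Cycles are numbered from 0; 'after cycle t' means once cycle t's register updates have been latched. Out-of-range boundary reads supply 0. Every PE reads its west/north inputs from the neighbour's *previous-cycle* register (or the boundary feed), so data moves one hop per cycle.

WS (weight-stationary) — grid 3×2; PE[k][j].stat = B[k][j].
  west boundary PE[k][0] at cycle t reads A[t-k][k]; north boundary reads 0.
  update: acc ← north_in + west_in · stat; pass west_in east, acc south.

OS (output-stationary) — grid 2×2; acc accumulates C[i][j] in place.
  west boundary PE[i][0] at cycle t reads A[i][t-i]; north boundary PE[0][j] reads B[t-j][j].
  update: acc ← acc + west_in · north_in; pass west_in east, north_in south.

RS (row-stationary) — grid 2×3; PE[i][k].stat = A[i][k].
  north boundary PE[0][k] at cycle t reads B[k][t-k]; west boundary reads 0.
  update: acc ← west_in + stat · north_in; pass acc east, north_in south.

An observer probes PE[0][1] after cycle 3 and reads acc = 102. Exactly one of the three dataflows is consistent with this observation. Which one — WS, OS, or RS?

Under WS (3×2), PE[0][1]:
  step 0 · PE0,1: acc=0; fwd→0 fwd↓0
  step 1 · PE0,1: acc=72; fwd→8 fwd↓72
  step 2 · PE0,1: acc=81; fwd→9 fwd↓81
  step 3 · PE0,1: acc=0; fwd→0 fwd↓0
Under OS (2×2), PE[0][1]:
  step 0 · PE0,1: acc=0; fwd→0 fwd↓0
  step 1 · PE0,1: acc=72; fwd→8 fwd↓9
  step 2 · PE0,1: acc=100; fwd→7 fwd↓4
  step 3 · PE0,1: acc=102; fwd→2 fwd↓1
Under RS (2×3), PE[0][1]:
  step 0 · PE0,1: acc=0; fwd→0 fwd↓0
  step 1 · PE0,1: acc=127; fwd→127 fwd↓9
  step 2 · PE0,1: acc=100; fwd→100 fwd↓4
  step 3 · PE0,1: acc=0; fwd→0 fwd↓0

dataflow = OS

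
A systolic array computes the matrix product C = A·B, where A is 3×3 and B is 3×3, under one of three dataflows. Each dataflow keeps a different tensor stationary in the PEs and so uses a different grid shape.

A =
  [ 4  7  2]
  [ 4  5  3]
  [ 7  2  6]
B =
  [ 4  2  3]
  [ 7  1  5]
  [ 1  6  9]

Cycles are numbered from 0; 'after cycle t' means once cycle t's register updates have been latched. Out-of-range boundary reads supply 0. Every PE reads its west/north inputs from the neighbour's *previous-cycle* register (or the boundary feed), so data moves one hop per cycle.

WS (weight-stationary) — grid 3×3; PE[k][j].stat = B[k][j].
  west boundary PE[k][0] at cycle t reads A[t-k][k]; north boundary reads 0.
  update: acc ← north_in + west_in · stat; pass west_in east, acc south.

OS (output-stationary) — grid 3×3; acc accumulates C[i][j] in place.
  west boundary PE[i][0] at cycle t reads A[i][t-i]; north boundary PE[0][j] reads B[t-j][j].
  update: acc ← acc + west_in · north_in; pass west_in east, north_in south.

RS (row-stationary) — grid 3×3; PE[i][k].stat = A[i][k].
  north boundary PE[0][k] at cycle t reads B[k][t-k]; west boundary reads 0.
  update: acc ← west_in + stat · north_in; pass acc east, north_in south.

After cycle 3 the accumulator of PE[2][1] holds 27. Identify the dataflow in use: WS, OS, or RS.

dataflow = WS

WS [3×3] PE[2][1] across cycles:
  step 0 · PE2,1: acc=0; fwd→0 fwd↓0
  step 1 · PE2,1: acc=0; fwd→0 fwd↓0
  step 2 · PE2,1: acc=0; fwd→0 fwd↓0
  step 3 · PE2,1: acc=27; fwd→2 fwd↓27
OS [3×3] PE[2][1] across cycles:
  step 0 · PE2,1: acc=0; fwd→0 fwd↓0
  step 1 · PE2,1: acc=0; fwd→0 fwd↓0
  step 2 · PE2,1: acc=0; fwd→0 fwd↓0
  step 3 · PE2,1: acc=14; fwd→7 fwd↓2
RS [3×3] PE[2][1] across cycles:
  step 0 · PE2,1: acc=0; fwd→0 fwd↓0
  step 1 · PE2,1: acc=0; fwd→0 fwd↓0
  step 2 · PE2,1: acc=0; fwd→0 fwd↓0
  step 3 · PE2,1: acc=42; fwd→42 fwd↓7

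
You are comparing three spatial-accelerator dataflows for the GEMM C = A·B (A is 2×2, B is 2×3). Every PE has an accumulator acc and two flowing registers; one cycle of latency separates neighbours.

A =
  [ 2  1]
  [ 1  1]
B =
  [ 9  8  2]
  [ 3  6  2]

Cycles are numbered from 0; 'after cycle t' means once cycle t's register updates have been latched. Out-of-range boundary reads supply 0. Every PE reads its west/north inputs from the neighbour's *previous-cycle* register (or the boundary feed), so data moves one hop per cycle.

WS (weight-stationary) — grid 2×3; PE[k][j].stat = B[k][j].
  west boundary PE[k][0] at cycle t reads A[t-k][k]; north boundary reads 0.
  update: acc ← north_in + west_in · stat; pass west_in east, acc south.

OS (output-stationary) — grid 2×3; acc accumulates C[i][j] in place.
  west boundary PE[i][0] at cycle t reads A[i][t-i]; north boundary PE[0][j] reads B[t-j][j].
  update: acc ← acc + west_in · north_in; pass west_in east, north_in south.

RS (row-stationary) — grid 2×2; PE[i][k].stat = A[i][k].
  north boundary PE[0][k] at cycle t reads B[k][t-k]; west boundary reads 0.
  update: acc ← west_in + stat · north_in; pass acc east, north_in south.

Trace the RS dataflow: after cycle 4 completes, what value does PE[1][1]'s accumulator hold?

PE[1][1].acc = 4

RS 2×2: PE[1][1] cycle-by-cycle (with neighbour feeds):
  @0  [0,1]  acc 0  |  →0  ↓0
  @0  [1,0]  acc 0  |  →0  ↓0
  @0  [1,1]  acc 0  |  →0  ↓0
  @1  [0,1]  acc 21  |  →21  ↓3
  @1  [1,0]  acc 9  |  →9  ↓9
  @1  [1,1]  acc 0  |  →0  ↓0
  @2  [0,1]  acc 22  |  →22  ↓6
  @2  [1,0]  acc 8  |  →8  ↓8
  @2  [1,1]  acc 12  |  →12  ↓3
  @3  [0,1]  acc 6  |  →6  ↓2
  @3  [1,0]  acc 2  |  →2  ↓2
  @3  [1,1]  acc 14  |  →14  ↓6
  @4  [0,1]  acc 0  |  →0  ↓0
  @4  [1,0]  acc 0  |  →0  ↓0
  @4  [1,1]  acc 4  |  →4  ↓2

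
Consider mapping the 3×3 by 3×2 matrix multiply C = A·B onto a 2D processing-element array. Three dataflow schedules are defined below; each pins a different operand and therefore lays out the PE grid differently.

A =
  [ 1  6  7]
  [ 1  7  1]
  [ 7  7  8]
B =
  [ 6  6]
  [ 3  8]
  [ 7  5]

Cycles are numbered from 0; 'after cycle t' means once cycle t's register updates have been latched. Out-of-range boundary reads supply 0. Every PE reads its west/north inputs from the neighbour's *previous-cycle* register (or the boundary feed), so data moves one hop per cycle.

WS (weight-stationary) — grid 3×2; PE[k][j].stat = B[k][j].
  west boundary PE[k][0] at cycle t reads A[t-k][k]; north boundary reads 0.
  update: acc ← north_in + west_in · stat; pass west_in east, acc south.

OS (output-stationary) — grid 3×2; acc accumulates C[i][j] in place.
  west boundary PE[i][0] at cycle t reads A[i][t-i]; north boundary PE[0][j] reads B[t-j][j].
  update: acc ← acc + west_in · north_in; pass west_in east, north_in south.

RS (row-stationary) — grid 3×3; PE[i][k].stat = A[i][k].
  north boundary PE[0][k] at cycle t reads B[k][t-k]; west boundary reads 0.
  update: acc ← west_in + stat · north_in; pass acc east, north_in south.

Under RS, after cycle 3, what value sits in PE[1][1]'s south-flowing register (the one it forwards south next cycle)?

register = 8

RS 3×3: PE[1][1] cycle-by-cycle (with neighbour feeds):
  cycle 0: PE[0][1] → acc 0, east 0, south 0
  cycle 0: PE[1][0] → acc 0, east 0, south 0
  cycle 0: PE[1][1] → acc 0, east 0, south 0
  cycle 1: PE[0][1] → acc 24, east 24, south 3
  cycle 1: PE[1][0] → acc 6, east 6, south 6
  cycle 1: PE[1][1] → acc 0, east 0, south 0
  cycle 2: PE[0][1] → acc 54, east 54, south 8
  cycle 2: PE[1][0] → acc 6, east 6, south 6
  cycle 2: PE[1][1] → acc 27, east 27, south 3
  cycle 3: PE[0][1] → acc 0, east 0, south 0
  cycle 3: PE[1][0] → acc 0, east 0, south 0
  cycle 3: PE[1][1] → acc 62, east 62, south 8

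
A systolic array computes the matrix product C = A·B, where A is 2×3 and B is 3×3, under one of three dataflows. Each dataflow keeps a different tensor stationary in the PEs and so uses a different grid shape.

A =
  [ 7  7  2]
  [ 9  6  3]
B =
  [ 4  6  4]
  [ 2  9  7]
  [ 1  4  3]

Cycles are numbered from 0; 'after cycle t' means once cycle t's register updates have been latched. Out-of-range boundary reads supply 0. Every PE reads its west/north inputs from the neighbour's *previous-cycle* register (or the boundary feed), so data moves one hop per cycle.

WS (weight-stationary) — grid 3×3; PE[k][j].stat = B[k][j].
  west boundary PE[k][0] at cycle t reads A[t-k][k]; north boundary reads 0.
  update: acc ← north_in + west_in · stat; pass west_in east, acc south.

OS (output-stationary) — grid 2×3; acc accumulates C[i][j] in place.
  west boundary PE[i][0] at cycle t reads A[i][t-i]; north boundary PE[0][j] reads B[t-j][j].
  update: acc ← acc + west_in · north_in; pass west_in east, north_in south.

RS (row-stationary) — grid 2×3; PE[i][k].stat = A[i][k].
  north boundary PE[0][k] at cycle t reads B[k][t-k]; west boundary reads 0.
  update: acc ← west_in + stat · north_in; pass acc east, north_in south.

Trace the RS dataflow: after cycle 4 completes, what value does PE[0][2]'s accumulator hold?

PE[0][2].acc = 83

RS 2×3: PE[0][2] cycle-by-cycle (with neighbour feeds):
  cycle 0: PE[0][1] → acc 0, east 0, south 0
  cycle 0: PE[0][2] → acc 0, east 0, south 0
  cycle 1: PE[0][1] → acc 42, east 42, south 2
  cycle 1: PE[0][2] → acc 0, east 0, south 0
  cycle 2: PE[0][1] → acc 105, east 105, south 9
  cycle 2: PE[0][2] → acc 44, east 44, south 1
  cycle 3: PE[0][1] → acc 77, east 77, south 7
  cycle 3: PE[0][2] → acc 113, east 113, south 4
  cycle 4: PE[0][1] → acc 0, east 0, south 0
  cycle 4: PE[0][2] → acc 83, east 83, south 3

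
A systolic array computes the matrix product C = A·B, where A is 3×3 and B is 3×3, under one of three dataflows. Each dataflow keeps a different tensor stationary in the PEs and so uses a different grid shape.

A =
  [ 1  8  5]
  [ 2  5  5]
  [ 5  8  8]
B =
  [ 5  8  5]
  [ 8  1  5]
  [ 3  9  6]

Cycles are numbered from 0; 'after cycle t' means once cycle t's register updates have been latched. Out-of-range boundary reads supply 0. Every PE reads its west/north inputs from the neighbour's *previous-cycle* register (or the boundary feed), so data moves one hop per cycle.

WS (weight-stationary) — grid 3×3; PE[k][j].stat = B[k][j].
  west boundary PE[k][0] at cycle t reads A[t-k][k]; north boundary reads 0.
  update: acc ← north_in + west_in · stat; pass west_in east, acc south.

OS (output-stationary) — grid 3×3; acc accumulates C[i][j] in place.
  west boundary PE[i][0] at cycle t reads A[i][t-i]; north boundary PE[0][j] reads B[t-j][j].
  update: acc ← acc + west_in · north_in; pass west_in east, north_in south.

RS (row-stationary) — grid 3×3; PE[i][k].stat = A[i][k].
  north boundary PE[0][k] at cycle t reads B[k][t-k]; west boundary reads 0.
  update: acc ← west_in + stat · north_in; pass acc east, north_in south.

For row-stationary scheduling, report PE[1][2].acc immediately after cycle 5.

RS 3×3: PE[1][2] cycle-by-cycle (with neighbour feeds):
  step 0 · PE0,2: acc=0; fwd→0 fwd↓0
  step 0 · PE1,1: acc=0; fwd→0 fwd↓0
  step 0 · PE1,2: acc=0; fwd→0 fwd↓0
  step 1 · PE0,2: acc=0; fwd→0 fwd↓0
  step 1 · PE1,1: acc=0; fwd→0 fwd↓0
  step 1 · PE1,2: acc=0; fwd→0 fwd↓0
  step 2 · PE0,2: acc=84; fwd→84 fwd↓3
  step 2 · PE1,1: acc=50; fwd→50 fwd↓8
  step 2 · PE1,2: acc=0; fwd→0 fwd↓0
  step 3 · PE0,2: acc=61; fwd→61 fwd↓9
  step 3 · PE1,1: acc=21; fwd→21 fwd↓1
  step 3 · PE1,2: acc=65; fwd→65 fwd↓3
  step 4 · PE0,2: acc=75; fwd→75 fwd↓6
  step 4 · PE1,1: acc=35; fwd→35 fwd↓5
  step 4 · PE1,2: acc=66; fwd→66 fwd↓9
  step 5 · PE0,2: acc=0; fwd→0 fwd↓0
  step 5 · PE1,1: acc=0; fwd→0 fwd↓0
  step 5 · PE1,2: acc=65; fwd→65 fwd↓6

PE[1][2].acc = 65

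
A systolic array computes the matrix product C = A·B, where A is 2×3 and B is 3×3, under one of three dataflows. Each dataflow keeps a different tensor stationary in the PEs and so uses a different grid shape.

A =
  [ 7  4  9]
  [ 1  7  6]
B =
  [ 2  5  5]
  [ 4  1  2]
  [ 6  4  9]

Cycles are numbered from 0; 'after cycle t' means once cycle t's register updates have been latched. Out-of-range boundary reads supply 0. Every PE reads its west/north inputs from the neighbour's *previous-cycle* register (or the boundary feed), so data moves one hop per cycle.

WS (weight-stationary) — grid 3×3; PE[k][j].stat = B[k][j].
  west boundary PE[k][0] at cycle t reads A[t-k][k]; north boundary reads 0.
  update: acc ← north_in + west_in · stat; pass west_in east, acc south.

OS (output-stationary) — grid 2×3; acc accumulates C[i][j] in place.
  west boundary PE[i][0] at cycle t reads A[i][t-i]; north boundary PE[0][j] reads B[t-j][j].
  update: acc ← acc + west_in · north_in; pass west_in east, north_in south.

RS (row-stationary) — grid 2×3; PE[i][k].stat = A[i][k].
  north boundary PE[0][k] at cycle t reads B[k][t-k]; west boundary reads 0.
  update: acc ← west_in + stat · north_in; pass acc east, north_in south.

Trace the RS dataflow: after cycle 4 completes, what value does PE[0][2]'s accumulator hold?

RS on a 2×3 grid — tracing PE[0][2] and its feeders:
  [0] (0,1) acc=0 (h:0 v:0)
  [0] (0,2) acc=0 (h:0 v:0)
  [1] (0,1) acc=30 (h:30 v:4)
  [1] (0,2) acc=0 (h:0 v:0)
  [2] (0,1) acc=39 (h:39 v:1)
  [2] (0,2) acc=84 (h:84 v:6)
  [3] (0,1) acc=43 (h:43 v:2)
  [3] (0,2) acc=75 (h:75 v:4)
  [4] (0,1) acc=0 (h:0 v:0)
  [4] (0,2) acc=124 (h:124 v:9)

PE[0][2].acc = 124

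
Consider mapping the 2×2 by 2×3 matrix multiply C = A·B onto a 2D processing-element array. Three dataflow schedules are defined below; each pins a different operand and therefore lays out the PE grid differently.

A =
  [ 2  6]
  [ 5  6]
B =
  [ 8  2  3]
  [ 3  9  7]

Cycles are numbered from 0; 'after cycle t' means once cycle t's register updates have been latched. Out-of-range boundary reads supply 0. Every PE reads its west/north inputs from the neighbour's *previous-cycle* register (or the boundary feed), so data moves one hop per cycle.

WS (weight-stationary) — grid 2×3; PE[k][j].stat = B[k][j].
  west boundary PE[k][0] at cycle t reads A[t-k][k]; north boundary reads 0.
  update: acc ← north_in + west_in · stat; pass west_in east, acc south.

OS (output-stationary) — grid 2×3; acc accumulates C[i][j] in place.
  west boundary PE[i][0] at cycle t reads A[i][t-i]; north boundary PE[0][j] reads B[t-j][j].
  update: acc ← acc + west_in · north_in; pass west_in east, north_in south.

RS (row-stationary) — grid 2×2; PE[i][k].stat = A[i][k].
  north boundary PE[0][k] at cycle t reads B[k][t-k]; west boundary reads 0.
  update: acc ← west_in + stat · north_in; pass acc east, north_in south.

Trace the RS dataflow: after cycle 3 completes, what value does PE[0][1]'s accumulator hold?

PE[0][1].acc = 48

Tracing RS — 2×2 array, target PE[0][1]:
  0: (0,0).acc=16  regs=<16,8>
  0: (0,1).acc=0  regs=<0,0>
  1: (0,0).acc=4  regs=<4,2>
  1: (0,1).acc=34  regs=<34,3>
  2: (0,0).acc=6  regs=<6,3>
  2: (0,1).acc=58  regs=<58,9>
  3: (0,0).acc=0  regs=<0,0>
  3: (0,1).acc=48  regs=<48,7>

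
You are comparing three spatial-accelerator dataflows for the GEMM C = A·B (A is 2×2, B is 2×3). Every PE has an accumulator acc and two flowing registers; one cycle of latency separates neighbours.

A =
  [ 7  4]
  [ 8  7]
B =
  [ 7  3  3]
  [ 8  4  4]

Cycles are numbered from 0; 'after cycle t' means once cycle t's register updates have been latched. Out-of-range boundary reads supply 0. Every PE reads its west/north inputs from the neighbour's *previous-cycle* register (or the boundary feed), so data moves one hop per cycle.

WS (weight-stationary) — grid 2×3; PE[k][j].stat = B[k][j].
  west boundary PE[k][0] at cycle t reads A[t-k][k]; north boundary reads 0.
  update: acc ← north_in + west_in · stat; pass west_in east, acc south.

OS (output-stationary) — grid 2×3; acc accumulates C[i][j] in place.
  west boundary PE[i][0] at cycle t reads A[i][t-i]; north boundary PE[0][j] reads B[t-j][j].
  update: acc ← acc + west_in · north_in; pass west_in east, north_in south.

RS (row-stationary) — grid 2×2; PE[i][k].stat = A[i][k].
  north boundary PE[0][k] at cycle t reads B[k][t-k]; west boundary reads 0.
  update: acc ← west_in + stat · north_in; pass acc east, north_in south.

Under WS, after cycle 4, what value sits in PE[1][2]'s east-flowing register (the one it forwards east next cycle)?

WS (2×3). Following PE[1][2] plus its west/north inputs:
  step 0 · PE0,2: acc=0; fwd→0 fwd↓0
  step 0 · PE1,1: acc=0; fwd→0 fwd↓0
  step 0 · PE1,2: acc=0; fwd→0 fwd↓0
  step 1 · PE0,2: acc=0; fwd→0 fwd↓0
  step 1 · PE1,1: acc=0; fwd→0 fwd↓0
  step 1 · PE1,2: acc=0; fwd→0 fwd↓0
  step 2 · PE0,2: acc=21; fwd→7 fwd↓21
  step 2 · PE1,1: acc=37; fwd→4 fwd↓37
  step 2 · PE1,2: acc=0; fwd→0 fwd↓0
  step 3 · PE0,2: acc=24; fwd→8 fwd↓24
  step 3 · PE1,1: acc=52; fwd→7 fwd↓52
  step 3 · PE1,2: acc=37; fwd→4 fwd↓37
  step 4 · PE0,2: acc=0; fwd→0 fwd↓0
  step 4 · PE1,1: acc=0; fwd→0 fwd↓0
  step 4 · PE1,2: acc=52; fwd→7 fwd↓52

register = 7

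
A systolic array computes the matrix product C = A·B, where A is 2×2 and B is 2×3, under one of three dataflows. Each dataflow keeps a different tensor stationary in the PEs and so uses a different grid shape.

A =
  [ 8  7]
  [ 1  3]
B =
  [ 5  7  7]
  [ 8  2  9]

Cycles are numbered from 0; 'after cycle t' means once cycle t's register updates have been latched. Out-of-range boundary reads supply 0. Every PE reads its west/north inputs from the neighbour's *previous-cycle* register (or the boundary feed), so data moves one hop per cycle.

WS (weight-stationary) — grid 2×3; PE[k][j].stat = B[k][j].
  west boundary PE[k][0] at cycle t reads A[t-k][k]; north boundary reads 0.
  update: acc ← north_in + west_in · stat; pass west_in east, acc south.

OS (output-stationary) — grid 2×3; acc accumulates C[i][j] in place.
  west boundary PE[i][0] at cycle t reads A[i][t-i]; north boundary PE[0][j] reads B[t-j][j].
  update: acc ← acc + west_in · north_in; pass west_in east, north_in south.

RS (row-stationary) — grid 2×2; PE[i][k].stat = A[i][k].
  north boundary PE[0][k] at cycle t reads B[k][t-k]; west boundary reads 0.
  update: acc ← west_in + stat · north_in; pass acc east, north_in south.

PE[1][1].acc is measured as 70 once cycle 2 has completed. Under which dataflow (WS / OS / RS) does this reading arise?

dataflow = WS

WS [2×3] PE[1][1] across cycles:
  [0] (1,1) acc=0 (h:0 v:0)
  [1] (1,1) acc=0 (h:0 v:0)
  [2] (1,1) acc=70 (h:7 v:70)
OS [2×3] PE[1][1] across cycles:
  [0] (1,1) acc=0 (h:0 v:0)
  [1] (1,1) acc=0 (h:0 v:0)
  [2] (1,1) acc=7 (h:1 v:7)
RS [2×2] PE[1][1] across cycles:
  [0] (1,1) acc=0 (h:0 v:0)
  [1] (1,1) acc=0 (h:0 v:0)
  [2] (1,1) acc=29 (h:29 v:8)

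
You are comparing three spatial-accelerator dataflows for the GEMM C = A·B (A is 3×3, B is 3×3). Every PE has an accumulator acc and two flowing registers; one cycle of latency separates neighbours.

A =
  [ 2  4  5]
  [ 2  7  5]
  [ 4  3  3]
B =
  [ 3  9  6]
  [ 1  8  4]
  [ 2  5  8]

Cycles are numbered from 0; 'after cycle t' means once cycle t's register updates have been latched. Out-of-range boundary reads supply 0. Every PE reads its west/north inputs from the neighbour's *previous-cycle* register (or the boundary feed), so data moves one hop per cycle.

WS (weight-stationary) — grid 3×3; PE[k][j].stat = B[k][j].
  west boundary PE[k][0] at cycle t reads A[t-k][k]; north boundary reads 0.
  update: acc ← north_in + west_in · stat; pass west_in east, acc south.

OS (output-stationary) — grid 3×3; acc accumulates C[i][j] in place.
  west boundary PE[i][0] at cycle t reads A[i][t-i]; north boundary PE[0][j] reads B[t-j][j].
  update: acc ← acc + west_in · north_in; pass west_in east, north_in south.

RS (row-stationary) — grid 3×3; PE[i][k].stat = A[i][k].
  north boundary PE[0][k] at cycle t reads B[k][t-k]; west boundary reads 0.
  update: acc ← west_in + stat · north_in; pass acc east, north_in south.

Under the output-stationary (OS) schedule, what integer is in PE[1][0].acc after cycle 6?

OS on a 3×3 grid — tracing PE[1][0] and its feeders:
  c0 r0c0: 6 / 2 / 3
  c0 r1c0: 0 / 0 / 0
  c1 r0c0: 10 / 4 / 1
  c1 r1c0: 6 / 2 / 3
  c2 r0c0: 20 / 5 / 2
  c2 r1c0: 13 / 7 / 1
  c3 r0c0: 20 / 0 / 0
  c3 r1c0: 23 / 5 / 2
  c4 r0c0: 20 / 0 / 0
  c4 r1c0: 23 / 0 / 0
  c5 r0c0: 20 / 0 / 0
  c5 r1c0: 23 / 0 / 0
  c6 r0c0: 20 / 0 / 0
  c6 r1c0: 23 / 0 / 0

PE[1][0].acc = 23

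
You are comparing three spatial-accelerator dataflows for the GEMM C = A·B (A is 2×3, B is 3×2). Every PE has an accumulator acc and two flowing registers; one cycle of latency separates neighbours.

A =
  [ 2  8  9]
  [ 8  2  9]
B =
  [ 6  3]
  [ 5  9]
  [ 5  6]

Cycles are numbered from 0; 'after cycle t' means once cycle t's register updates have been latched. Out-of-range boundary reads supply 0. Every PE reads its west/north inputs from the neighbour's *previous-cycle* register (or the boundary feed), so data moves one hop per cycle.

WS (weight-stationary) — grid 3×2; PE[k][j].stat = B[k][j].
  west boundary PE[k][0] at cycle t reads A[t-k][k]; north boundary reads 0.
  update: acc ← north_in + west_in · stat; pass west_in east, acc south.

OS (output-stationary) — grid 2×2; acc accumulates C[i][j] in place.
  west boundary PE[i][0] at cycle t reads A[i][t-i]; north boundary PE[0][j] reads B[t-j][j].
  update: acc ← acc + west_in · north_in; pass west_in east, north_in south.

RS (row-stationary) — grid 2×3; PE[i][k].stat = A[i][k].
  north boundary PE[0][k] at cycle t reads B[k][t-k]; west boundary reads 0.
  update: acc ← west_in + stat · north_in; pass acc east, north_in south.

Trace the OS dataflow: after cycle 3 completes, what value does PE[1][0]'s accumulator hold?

PE[1][0].acc = 103

OS on a 2×2 grid — tracing PE[1][0] and its feeders:
  c0 r0c0: 12 / 2 / 6
  c0 r1c0: 0 / 0 / 0
  c1 r0c0: 52 / 8 / 5
  c1 r1c0: 48 / 8 / 6
  c2 r0c0: 97 / 9 / 5
  c2 r1c0: 58 / 2 / 5
  c3 r0c0: 97 / 0 / 0
  c3 r1c0: 103 / 9 / 5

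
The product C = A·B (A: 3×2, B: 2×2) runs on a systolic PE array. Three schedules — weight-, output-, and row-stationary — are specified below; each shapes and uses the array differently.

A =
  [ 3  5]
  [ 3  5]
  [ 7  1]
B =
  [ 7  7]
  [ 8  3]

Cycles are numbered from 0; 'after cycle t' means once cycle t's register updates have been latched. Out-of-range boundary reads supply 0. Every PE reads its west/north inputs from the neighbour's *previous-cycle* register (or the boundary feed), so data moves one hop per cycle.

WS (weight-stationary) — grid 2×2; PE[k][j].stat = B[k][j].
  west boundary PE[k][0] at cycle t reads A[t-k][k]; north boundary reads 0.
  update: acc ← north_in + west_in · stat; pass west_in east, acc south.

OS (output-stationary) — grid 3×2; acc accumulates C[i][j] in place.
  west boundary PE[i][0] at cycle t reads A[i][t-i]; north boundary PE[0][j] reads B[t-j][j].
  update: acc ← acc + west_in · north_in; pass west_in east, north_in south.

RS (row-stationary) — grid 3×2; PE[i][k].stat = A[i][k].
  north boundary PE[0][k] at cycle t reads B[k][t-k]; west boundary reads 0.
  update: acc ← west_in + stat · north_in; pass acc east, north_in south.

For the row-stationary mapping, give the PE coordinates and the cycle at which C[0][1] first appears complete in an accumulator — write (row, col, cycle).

RS — PE[0][1] is where C[0][1] collects:
  c0 r0c1: 0 / 0 / 0
  c1 r0c1: 61 / 61 / 8
  c2 r0c1: 36 / 36 / 3

(row, col, cycle) = (0, 1, 2)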